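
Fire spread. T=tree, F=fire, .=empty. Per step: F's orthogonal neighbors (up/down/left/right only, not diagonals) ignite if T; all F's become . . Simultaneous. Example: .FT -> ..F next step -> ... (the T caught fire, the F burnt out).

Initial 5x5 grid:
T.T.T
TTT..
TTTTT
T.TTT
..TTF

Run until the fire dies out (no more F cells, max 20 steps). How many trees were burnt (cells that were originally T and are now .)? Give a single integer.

Answer: 16

Derivation:
Step 1: +2 fires, +1 burnt (F count now 2)
Step 2: +3 fires, +2 burnt (F count now 3)
Step 3: +2 fires, +3 burnt (F count now 2)
Step 4: +1 fires, +2 burnt (F count now 1)
Step 5: +2 fires, +1 burnt (F count now 2)
Step 6: +3 fires, +2 burnt (F count now 3)
Step 7: +2 fires, +3 burnt (F count now 2)
Step 8: +1 fires, +2 burnt (F count now 1)
Step 9: +0 fires, +1 burnt (F count now 0)
Fire out after step 9
Initially T: 17, now '.': 24
Total burnt (originally-T cells now '.'): 16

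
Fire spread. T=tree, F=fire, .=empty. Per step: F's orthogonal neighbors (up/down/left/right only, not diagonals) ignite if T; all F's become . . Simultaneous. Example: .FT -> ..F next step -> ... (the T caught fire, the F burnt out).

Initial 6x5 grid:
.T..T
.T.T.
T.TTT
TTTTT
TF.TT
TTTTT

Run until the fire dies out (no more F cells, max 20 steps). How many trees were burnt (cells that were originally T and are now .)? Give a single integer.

Step 1: +3 fires, +1 burnt (F count now 3)
Step 2: +4 fires, +3 burnt (F count now 4)
Step 3: +4 fires, +4 burnt (F count now 4)
Step 4: +4 fires, +4 burnt (F count now 4)
Step 5: +3 fires, +4 burnt (F count now 3)
Step 6: +0 fires, +3 burnt (F count now 0)
Fire out after step 6
Initially T: 21, now '.': 27
Total burnt (originally-T cells now '.'): 18

Answer: 18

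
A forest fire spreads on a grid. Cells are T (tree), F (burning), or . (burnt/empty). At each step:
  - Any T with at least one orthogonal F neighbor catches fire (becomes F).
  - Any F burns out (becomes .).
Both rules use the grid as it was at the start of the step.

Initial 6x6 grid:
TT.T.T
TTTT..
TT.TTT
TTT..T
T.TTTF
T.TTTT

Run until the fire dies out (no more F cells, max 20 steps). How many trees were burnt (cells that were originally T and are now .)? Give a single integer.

Answer: 25

Derivation:
Step 1: +3 fires, +1 burnt (F count now 3)
Step 2: +3 fires, +3 burnt (F count now 3)
Step 3: +3 fires, +3 burnt (F count now 3)
Step 4: +3 fires, +3 burnt (F count now 3)
Step 5: +2 fires, +3 burnt (F count now 2)
Step 6: +4 fires, +2 burnt (F count now 4)
Step 7: +3 fires, +4 burnt (F count now 3)
Step 8: +3 fires, +3 burnt (F count now 3)
Step 9: +1 fires, +3 burnt (F count now 1)
Step 10: +0 fires, +1 burnt (F count now 0)
Fire out after step 10
Initially T: 26, now '.': 35
Total burnt (originally-T cells now '.'): 25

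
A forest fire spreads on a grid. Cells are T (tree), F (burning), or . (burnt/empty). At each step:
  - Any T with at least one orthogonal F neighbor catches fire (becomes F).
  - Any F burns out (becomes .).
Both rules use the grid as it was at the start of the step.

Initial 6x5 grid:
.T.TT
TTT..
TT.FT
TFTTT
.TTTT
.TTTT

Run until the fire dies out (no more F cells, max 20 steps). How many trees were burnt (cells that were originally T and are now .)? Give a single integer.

Answer: 19

Derivation:
Step 1: +6 fires, +2 burnt (F count now 6)
Step 2: +6 fires, +6 burnt (F count now 6)
Step 3: +6 fires, +6 burnt (F count now 6)
Step 4: +1 fires, +6 burnt (F count now 1)
Step 5: +0 fires, +1 burnt (F count now 0)
Fire out after step 5
Initially T: 21, now '.': 28
Total burnt (originally-T cells now '.'): 19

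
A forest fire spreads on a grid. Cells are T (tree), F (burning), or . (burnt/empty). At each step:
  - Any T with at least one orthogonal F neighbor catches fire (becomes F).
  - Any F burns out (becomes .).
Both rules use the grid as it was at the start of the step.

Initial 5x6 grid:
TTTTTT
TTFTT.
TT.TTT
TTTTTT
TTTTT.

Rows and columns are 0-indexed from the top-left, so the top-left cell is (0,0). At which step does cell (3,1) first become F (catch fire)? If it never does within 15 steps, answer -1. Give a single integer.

Step 1: cell (3,1)='T' (+3 fires, +1 burnt)
Step 2: cell (3,1)='T' (+6 fires, +3 burnt)
Step 3: cell (3,1)='F' (+6 fires, +6 burnt)
  -> target ignites at step 3
Step 4: cell (3,1)='.' (+7 fires, +6 burnt)
Step 5: cell (3,1)='.' (+4 fires, +7 burnt)
Step 6: cell (3,1)='.' (+0 fires, +4 burnt)
  fire out at step 6

3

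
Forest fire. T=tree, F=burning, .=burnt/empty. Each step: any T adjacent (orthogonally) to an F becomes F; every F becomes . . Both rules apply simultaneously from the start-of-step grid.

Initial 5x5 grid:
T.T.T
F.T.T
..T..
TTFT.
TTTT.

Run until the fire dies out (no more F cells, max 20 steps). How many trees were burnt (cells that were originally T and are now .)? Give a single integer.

Answer: 11

Derivation:
Step 1: +5 fires, +2 burnt (F count now 5)
Step 2: +4 fires, +5 burnt (F count now 4)
Step 3: +2 fires, +4 burnt (F count now 2)
Step 4: +0 fires, +2 burnt (F count now 0)
Fire out after step 4
Initially T: 13, now '.': 23
Total burnt (originally-T cells now '.'): 11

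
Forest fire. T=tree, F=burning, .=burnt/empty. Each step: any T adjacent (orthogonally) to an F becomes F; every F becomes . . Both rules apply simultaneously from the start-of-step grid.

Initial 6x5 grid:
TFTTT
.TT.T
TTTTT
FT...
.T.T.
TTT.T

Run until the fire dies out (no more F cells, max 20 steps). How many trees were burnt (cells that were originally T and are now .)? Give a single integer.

Answer: 17

Derivation:
Step 1: +5 fires, +2 burnt (F count now 5)
Step 2: +4 fires, +5 burnt (F count now 4)
Step 3: +3 fires, +4 burnt (F count now 3)
Step 4: +4 fires, +3 burnt (F count now 4)
Step 5: +1 fires, +4 burnt (F count now 1)
Step 6: +0 fires, +1 burnt (F count now 0)
Fire out after step 6
Initially T: 19, now '.': 28
Total burnt (originally-T cells now '.'): 17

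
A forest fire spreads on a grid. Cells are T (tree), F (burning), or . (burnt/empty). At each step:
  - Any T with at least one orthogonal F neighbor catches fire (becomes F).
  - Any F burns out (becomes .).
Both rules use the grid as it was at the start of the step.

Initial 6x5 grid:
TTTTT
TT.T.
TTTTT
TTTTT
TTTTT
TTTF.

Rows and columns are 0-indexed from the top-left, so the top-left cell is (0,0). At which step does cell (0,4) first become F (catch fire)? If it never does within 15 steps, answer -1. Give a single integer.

Step 1: cell (0,4)='T' (+2 fires, +1 burnt)
Step 2: cell (0,4)='T' (+4 fires, +2 burnt)
Step 3: cell (0,4)='T' (+5 fires, +4 burnt)
Step 4: cell (0,4)='T' (+5 fires, +5 burnt)
Step 5: cell (0,4)='T' (+3 fires, +5 burnt)
Step 6: cell (0,4)='F' (+4 fires, +3 burnt)
  -> target ignites at step 6
Step 7: cell (0,4)='.' (+2 fires, +4 burnt)
Step 8: cell (0,4)='.' (+1 fires, +2 burnt)
Step 9: cell (0,4)='.' (+0 fires, +1 burnt)
  fire out at step 9

6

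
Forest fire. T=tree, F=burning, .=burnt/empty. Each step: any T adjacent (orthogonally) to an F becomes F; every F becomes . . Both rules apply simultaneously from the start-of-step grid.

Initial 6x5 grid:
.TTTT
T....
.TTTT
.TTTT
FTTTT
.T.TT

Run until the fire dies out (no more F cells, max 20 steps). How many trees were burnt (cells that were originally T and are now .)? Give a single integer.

Answer: 15

Derivation:
Step 1: +1 fires, +1 burnt (F count now 1)
Step 2: +3 fires, +1 burnt (F count now 3)
Step 3: +3 fires, +3 burnt (F count now 3)
Step 4: +4 fires, +3 burnt (F count now 4)
Step 5: +3 fires, +4 burnt (F count now 3)
Step 6: +1 fires, +3 burnt (F count now 1)
Step 7: +0 fires, +1 burnt (F count now 0)
Fire out after step 7
Initially T: 20, now '.': 25
Total burnt (originally-T cells now '.'): 15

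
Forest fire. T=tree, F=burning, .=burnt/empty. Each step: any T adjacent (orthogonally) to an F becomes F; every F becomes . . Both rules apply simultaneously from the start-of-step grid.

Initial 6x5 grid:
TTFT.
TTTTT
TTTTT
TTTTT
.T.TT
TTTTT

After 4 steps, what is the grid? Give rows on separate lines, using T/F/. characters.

Step 1: 3 trees catch fire, 1 burn out
  TF.F.
  TTFTT
  TTTTT
  TTTTT
  .T.TT
  TTTTT
Step 2: 4 trees catch fire, 3 burn out
  F....
  TF.FT
  TTFTT
  TTTTT
  .T.TT
  TTTTT
Step 3: 5 trees catch fire, 4 burn out
  .....
  F...F
  TF.FT
  TTFTT
  .T.TT
  TTTTT
Step 4: 4 trees catch fire, 5 burn out
  .....
  .....
  F...F
  TF.FT
  .T.TT
  TTTTT

.....
.....
F...F
TF.FT
.T.TT
TTTTT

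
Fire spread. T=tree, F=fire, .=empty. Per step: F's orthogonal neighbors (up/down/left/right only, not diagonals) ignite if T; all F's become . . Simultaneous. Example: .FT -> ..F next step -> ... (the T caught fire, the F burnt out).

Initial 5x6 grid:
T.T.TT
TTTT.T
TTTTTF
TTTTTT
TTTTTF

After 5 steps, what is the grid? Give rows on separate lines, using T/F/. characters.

Step 1: 4 trees catch fire, 2 burn out
  T.T.TT
  TTTT.F
  TTTTF.
  TTTTTF
  TTTTF.
Step 2: 4 trees catch fire, 4 burn out
  T.T.TF
  TTTT..
  TTTF..
  TTTTF.
  TTTF..
Step 3: 5 trees catch fire, 4 burn out
  T.T.F.
  TTTF..
  TTF...
  TTTF..
  TTF...
Step 4: 4 trees catch fire, 5 burn out
  T.T...
  TTF...
  TF....
  TTF...
  TF....
Step 5: 5 trees catch fire, 4 burn out
  T.F...
  TF....
  F.....
  TF....
  F.....

T.F...
TF....
F.....
TF....
F.....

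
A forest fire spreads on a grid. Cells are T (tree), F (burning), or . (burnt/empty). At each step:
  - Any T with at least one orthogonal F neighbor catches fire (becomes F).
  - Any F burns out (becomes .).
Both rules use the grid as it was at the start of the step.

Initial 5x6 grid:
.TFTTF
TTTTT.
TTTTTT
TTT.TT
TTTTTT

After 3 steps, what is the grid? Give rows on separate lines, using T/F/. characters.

Step 1: 4 trees catch fire, 2 burn out
  .F.FF.
  TTFTT.
  TTTTTT
  TTT.TT
  TTTTTT
Step 2: 4 trees catch fire, 4 burn out
  ......
  TF.FF.
  TTFTTT
  TTT.TT
  TTTTTT
Step 3: 5 trees catch fire, 4 burn out
  ......
  F.....
  TF.FFT
  TTF.TT
  TTTTTT

......
F.....
TF.FFT
TTF.TT
TTTTTT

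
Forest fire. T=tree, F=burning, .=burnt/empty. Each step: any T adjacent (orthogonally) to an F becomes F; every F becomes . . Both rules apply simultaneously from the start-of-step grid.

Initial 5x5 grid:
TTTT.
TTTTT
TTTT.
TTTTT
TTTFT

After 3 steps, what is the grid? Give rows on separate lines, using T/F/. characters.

Step 1: 3 trees catch fire, 1 burn out
  TTTT.
  TTTTT
  TTTT.
  TTTFT
  TTF.F
Step 2: 4 trees catch fire, 3 burn out
  TTTT.
  TTTTT
  TTTF.
  TTF.F
  TF...
Step 3: 4 trees catch fire, 4 burn out
  TTTT.
  TTTFT
  TTF..
  TF...
  F....

TTTT.
TTTFT
TTF..
TF...
F....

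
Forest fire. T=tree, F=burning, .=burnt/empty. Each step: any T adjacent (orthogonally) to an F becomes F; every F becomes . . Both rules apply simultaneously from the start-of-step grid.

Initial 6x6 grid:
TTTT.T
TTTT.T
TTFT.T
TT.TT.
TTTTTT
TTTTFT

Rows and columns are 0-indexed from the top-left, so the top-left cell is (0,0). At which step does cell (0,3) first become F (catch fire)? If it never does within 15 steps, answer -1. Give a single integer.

Step 1: cell (0,3)='T' (+6 fires, +2 burnt)
Step 2: cell (0,3)='T' (+10 fires, +6 burnt)
Step 3: cell (0,3)='F' (+7 fires, +10 burnt)
  -> target ignites at step 3
Step 4: cell (0,3)='.' (+3 fires, +7 burnt)
Step 5: cell (0,3)='.' (+0 fires, +3 burnt)
  fire out at step 5

3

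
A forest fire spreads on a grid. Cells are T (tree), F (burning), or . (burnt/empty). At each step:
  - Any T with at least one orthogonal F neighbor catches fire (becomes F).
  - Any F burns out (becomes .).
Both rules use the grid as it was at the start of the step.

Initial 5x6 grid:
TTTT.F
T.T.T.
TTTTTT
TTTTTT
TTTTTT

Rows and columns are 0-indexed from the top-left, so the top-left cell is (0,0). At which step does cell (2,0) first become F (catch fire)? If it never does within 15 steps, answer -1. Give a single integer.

Step 1: cell (2,0)='T' (+0 fires, +1 burnt)
  fire out at step 1
Target never catches fire within 15 steps

-1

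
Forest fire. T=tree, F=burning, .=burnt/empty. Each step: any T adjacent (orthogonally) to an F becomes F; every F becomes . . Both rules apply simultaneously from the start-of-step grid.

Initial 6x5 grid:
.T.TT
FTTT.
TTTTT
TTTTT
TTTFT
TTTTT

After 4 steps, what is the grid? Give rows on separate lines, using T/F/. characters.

Step 1: 6 trees catch fire, 2 burn out
  .T.TT
  .FTT.
  FTTTT
  TTTFT
  TTF.F
  TTTFT
Step 2: 10 trees catch fire, 6 burn out
  .F.TT
  ..FT.
  .FTFT
  FTF.F
  TF...
  TTF.F
Step 3: 6 trees catch fire, 10 burn out
  ...TT
  ...F.
  ..F.F
  .F...
  F....
  TF...
Step 4: 2 trees catch fire, 6 burn out
  ...FT
  .....
  .....
  .....
  .....
  F....

...FT
.....
.....
.....
.....
F....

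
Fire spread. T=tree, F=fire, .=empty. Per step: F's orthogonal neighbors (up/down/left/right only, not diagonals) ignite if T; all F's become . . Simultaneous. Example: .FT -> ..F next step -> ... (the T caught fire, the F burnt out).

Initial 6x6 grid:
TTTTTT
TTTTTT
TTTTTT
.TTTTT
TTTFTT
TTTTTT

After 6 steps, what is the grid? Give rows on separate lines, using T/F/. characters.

Step 1: 4 trees catch fire, 1 burn out
  TTTTTT
  TTTTTT
  TTTTTT
  .TTFTT
  TTF.FT
  TTTFTT
Step 2: 7 trees catch fire, 4 burn out
  TTTTTT
  TTTTTT
  TTTFTT
  .TF.FT
  TF...F
  TTF.FT
Step 3: 8 trees catch fire, 7 burn out
  TTTTTT
  TTTFTT
  TTF.FT
  .F...F
  F.....
  TF...F
Step 4: 6 trees catch fire, 8 burn out
  TTTFTT
  TTF.FT
  TF...F
  ......
  ......
  F.....
Step 5: 5 trees catch fire, 6 burn out
  TTF.FT
  TF...F
  F.....
  ......
  ......
  ......
Step 6: 3 trees catch fire, 5 burn out
  TF...F
  F.....
  ......
  ......
  ......
  ......

TF...F
F.....
......
......
......
......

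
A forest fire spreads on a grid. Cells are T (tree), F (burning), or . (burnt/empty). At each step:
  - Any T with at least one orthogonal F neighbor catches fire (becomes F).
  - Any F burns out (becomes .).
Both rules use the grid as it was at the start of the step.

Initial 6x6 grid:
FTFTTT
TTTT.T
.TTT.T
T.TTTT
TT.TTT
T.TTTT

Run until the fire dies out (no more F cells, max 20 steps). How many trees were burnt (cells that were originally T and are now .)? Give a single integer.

Answer: 24

Derivation:
Step 1: +4 fires, +2 burnt (F count now 4)
Step 2: +4 fires, +4 burnt (F count now 4)
Step 3: +4 fires, +4 burnt (F count now 4)
Step 4: +2 fires, +4 burnt (F count now 2)
Step 5: +3 fires, +2 burnt (F count now 3)
Step 6: +3 fires, +3 burnt (F count now 3)
Step 7: +3 fires, +3 burnt (F count now 3)
Step 8: +1 fires, +3 burnt (F count now 1)
Step 9: +0 fires, +1 burnt (F count now 0)
Fire out after step 9
Initially T: 28, now '.': 32
Total burnt (originally-T cells now '.'): 24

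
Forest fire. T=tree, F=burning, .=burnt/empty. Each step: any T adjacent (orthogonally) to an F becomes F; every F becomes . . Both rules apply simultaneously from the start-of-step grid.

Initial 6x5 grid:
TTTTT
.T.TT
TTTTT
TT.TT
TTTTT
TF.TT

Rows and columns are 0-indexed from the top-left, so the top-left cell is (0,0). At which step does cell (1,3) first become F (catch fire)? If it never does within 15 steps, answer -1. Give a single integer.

Step 1: cell (1,3)='T' (+2 fires, +1 burnt)
Step 2: cell (1,3)='T' (+3 fires, +2 burnt)
Step 3: cell (1,3)='T' (+3 fires, +3 burnt)
Step 4: cell (1,3)='T' (+6 fires, +3 burnt)
Step 5: cell (1,3)='T' (+4 fires, +6 burnt)
Step 6: cell (1,3)='F' (+4 fires, +4 burnt)
  -> target ignites at step 6
Step 7: cell (1,3)='.' (+2 fires, +4 burnt)
Step 8: cell (1,3)='.' (+1 fires, +2 burnt)
Step 9: cell (1,3)='.' (+0 fires, +1 burnt)
  fire out at step 9

6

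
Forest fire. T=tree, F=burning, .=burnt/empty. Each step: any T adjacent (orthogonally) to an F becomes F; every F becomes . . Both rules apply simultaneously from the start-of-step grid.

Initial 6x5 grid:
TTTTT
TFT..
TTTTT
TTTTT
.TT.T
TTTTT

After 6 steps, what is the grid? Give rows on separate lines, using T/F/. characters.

Step 1: 4 trees catch fire, 1 burn out
  TFTTT
  F.F..
  TFTTT
  TTTTT
  .TT.T
  TTTTT
Step 2: 5 trees catch fire, 4 burn out
  F.FTT
  .....
  F.FTT
  TFTTT
  .TT.T
  TTTTT
Step 3: 5 trees catch fire, 5 burn out
  ...FT
  .....
  ...FT
  F.FTT
  .FT.T
  TTTTT
Step 4: 5 trees catch fire, 5 burn out
  ....F
  .....
  ....F
  ...FT
  ..F.T
  TFTTT
Step 5: 3 trees catch fire, 5 burn out
  .....
  .....
  .....
  ....F
  ....T
  F.FTT
Step 6: 2 trees catch fire, 3 burn out
  .....
  .....
  .....
  .....
  ....F
  ...FT

.....
.....
.....
.....
....F
...FT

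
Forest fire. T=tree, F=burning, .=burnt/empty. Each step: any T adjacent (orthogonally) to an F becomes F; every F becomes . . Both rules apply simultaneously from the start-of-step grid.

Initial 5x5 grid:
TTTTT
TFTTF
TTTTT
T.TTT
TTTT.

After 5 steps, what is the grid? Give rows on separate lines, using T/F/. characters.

Step 1: 7 trees catch fire, 2 burn out
  TFTTF
  F.FF.
  TFTTF
  T.TTT
  TTTT.
Step 2: 7 trees catch fire, 7 burn out
  F.FF.
  .....
  F.FF.
  T.TTF
  TTTT.
Step 3: 3 trees catch fire, 7 burn out
  .....
  .....
  .....
  F.FF.
  TTTT.
Step 4: 3 trees catch fire, 3 burn out
  .....
  .....
  .....
  .....
  FTFF.
Step 5: 1 trees catch fire, 3 burn out
  .....
  .....
  .....
  .....
  .F...

.....
.....
.....
.....
.F...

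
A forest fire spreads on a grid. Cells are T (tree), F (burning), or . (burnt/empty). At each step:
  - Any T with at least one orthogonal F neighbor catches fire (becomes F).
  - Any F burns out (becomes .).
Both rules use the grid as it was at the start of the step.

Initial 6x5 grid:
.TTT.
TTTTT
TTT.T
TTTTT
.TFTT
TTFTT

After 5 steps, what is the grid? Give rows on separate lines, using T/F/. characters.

Step 1: 5 trees catch fire, 2 burn out
  .TTT.
  TTTTT
  TTT.T
  TTFTT
  .F.FT
  TF.FT
Step 2: 6 trees catch fire, 5 burn out
  .TTT.
  TTTTT
  TTF.T
  TF.FT
  ....F
  F...F
Step 3: 4 trees catch fire, 6 burn out
  .TTT.
  TTFTT
  TF..T
  F...F
  .....
  .....
Step 4: 5 trees catch fire, 4 burn out
  .TFT.
  TF.FT
  F...F
  .....
  .....
  .....
Step 5: 4 trees catch fire, 5 burn out
  .F.F.
  F...F
  .....
  .....
  .....
  .....

.F.F.
F...F
.....
.....
.....
.....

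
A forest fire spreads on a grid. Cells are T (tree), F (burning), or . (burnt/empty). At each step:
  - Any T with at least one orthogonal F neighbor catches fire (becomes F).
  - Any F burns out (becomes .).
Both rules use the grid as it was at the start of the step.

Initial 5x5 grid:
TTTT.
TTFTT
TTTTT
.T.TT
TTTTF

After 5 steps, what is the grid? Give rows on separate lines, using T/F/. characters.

Step 1: 6 trees catch fire, 2 burn out
  TTFT.
  TF.FT
  TTFTT
  .T.TF
  TTTF.
Step 2: 9 trees catch fire, 6 burn out
  TF.F.
  F...F
  TF.FF
  .T.F.
  TTF..
Step 3: 4 trees catch fire, 9 burn out
  F....
  .....
  F....
  .F...
  TF...
Step 4: 1 trees catch fire, 4 burn out
  .....
  .....
  .....
  .....
  F....
Step 5: 0 trees catch fire, 1 burn out
  .....
  .....
  .....
  .....
  .....

.....
.....
.....
.....
.....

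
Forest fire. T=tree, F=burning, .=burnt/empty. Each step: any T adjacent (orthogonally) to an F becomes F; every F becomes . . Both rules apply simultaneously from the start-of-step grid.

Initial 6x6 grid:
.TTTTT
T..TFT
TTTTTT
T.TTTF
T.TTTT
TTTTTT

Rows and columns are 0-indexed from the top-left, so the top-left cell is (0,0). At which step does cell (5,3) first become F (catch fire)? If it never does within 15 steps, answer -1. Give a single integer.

Step 1: cell (5,3)='T' (+7 fires, +2 burnt)
Step 2: cell (5,3)='T' (+6 fires, +7 burnt)
Step 3: cell (5,3)='T' (+5 fires, +6 burnt)
Step 4: cell (5,3)='F' (+4 fires, +5 burnt)
  -> target ignites at step 4
Step 5: cell (5,3)='.' (+2 fires, +4 burnt)
Step 6: cell (5,3)='.' (+3 fires, +2 burnt)
Step 7: cell (5,3)='.' (+2 fires, +3 burnt)
Step 8: cell (5,3)='.' (+0 fires, +2 burnt)
  fire out at step 8

4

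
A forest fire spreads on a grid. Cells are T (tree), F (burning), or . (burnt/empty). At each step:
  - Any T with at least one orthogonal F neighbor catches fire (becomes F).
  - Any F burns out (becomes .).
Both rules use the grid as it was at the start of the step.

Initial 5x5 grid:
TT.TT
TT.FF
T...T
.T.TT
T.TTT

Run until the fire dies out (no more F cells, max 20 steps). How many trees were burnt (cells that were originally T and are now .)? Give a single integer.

Step 1: +3 fires, +2 burnt (F count now 3)
Step 2: +1 fires, +3 burnt (F count now 1)
Step 3: +2 fires, +1 burnt (F count now 2)
Step 4: +1 fires, +2 burnt (F count now 1)
Step 5: +1 fires, +1 burnt (F count now 1)
Step 6: +0 fires, +1 burnt (F count now 0)
Fire out after step 6
Initially T: 15, now '.': 18
Total burnt (originally-T cells now '.'): 8

Answer: 8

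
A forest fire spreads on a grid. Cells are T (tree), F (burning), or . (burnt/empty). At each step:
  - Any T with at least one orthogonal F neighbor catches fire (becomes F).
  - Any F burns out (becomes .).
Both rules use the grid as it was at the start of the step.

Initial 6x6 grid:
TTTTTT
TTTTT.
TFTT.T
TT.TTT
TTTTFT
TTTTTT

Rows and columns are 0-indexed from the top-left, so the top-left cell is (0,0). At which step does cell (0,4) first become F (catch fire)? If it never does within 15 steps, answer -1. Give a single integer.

Step 1: cell (0,4)='T' (+8 fires, +2 burnt)
Step 2: cell (0,4)='T' (+11 fires, +8 burnt)
Step 3: cell (0,4)='T' (+7 fires, +11 burnt)
Step 4: cell (0,4)='T' (+3 fires, +7 burnt)
Step 5: cell (0,4)='F' (+1 fires, +3 burnt)
  -> target ignites at step 5
Step 6: cell (0,4)='.' (+1 fires, +1 burnt)
Step 7: cell (0,4)='.' (+0 fires, +1 burnt)
  fire out at step 7

5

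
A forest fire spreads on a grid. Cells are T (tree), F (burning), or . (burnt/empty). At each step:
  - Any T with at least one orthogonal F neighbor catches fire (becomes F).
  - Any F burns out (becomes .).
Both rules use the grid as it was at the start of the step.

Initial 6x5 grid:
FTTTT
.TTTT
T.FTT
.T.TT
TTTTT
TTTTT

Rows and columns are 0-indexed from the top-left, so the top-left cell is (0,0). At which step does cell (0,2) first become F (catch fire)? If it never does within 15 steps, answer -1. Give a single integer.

Step 1: cell (0,2)='T' (+3 fires, +2 burnt)
Step 2: cell (0,2)='F' (+5 fires, +3 burnt)
  -> target ignites at step 2
Step 3: cell (0,2)='.' (+4 fires, +5 burnt)
Step 4: cell (0,2)='.' (+4 fires, +4 burnt)
Step 5: cell (0,2)='.' (+3 fires, +4 burnt)
Step 6: cell (0,2)='.' (+3 fires, +3 burnt)
Step 7: cell (0,2)='.' (+1 fires, +3 burnt)
Step 8: cell (0,2)='.' (+0 fires, +1 burnt)
  fire out at step 8

2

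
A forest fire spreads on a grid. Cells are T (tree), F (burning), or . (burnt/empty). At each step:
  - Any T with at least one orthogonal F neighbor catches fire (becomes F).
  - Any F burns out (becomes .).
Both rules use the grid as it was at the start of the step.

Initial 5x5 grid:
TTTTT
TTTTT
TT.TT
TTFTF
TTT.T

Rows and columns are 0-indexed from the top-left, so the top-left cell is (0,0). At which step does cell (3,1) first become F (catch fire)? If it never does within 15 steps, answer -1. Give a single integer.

Step 1: cell (3,1)='F' (+5 fires, +2 burnt)
  -> target ignites at step 1
Step 2: cell (3,1)='.' (+5 fires, +5 burnt)
Step 3: cell (3,1)='.' (+5 fires, +5 burnt)
Step 4: cell (3,1)='.' (+4 fires, +5 burnt)
Step 5: cell (3,1)='.' (+2 fires, +4 burnt)
Step 6: cell (3,1)='.' (+0 fires, +2 burnt)
  fire out at step 6

1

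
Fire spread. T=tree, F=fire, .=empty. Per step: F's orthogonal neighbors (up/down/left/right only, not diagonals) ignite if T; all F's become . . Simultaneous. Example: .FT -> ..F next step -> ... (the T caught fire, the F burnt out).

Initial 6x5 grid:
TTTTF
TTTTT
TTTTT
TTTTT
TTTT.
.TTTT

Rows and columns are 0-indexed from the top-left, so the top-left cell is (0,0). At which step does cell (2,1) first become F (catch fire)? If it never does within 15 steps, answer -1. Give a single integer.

Step 1: cell (2,1)='T' (+2 fires, +1 burnt)
Step 2: cell (2,1)='T' (+3 fires, +2 burnt)
Step 3: cell (2,1)='T' (+4 fires, +3 burnt)
Step 4: cell (2,1)='T' (+4 fires, +4 burnt)
Step 5: cell (2,1)='F' (+4 fires, +4 burnt)
  -> target ignites at step 5
Step 6: cell (2,1)='.' (+4 fires, +4 burnt)
Step 7: cell (2,1)='.' (+4 fires, +4 burnt)
Step 8: cell (2,1)='.' (+2 fires, +4 burnt)
Step 9: cell (2,1)='.' (+0 fires, +2 burnt)
  fire out at step 9

5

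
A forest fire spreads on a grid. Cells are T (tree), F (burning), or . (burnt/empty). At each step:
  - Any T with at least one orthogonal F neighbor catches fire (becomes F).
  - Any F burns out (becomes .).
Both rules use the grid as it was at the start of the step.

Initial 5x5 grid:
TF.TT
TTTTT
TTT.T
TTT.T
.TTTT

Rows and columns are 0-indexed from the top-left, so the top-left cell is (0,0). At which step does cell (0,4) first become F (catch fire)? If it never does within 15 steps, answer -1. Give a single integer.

Step 1: cell (0,4)='T' (+2 fires, +1 burnt)
Step 2: cell (0,4)='T' (+3 fires, +2 burnt)
Step 3: cell (0,4)='T' (+4 fires, +3 burnt)
Step 4: cell (0,4)='T' (+5 fires, +4 burnt)
Step 5: cell (0,4)='F' (+3 fires, +5 burnt)
  -> target ignites at step 5
Step 6: cell (0,4)='.' (+2 fires, +3 burnt)
Step 7: cell (0,4)='.' (+1 fires, +2 burnt)
Step 8: cell (0,4)='.' (+0 fires, +1 burnt)
  fire out at step 8

5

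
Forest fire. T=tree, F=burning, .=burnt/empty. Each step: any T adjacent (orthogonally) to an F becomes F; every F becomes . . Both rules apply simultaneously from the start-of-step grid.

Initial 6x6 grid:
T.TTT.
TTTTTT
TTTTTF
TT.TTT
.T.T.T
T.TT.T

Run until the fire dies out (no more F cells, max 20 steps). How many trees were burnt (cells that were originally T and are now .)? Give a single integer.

Step 1: +3 fires, +1 burnt (F count now 3)
Step 2: +4 fires, +3 burnt (F count now 4)
Step 3: +5 fires, +4 burnt (F count now 5)
Step 4: +4 fires, +5 burnt (F count now 4)
Step 5: +5 fires, +4 burnt (F count now 5)
Step 6: +4 fires, +5 burnt (F count now 4)
Step 7: +1 fires, +4 burnt (F count now 1)
Step 8: +0 fires, +1 burnt (F count now 0)
Fire out after step 8
Initially T: 27, now '.': 35
Total burnt (originally-T cells now '.'): 26

Answer: 26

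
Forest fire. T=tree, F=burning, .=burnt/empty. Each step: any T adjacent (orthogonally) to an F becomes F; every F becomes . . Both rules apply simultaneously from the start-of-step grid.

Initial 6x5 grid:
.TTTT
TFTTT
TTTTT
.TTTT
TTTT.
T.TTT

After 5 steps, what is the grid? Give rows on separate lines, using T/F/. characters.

Step 1: 4 trees catch fire, 1 burn out
  .FTTT
  F.FTT
  TFTTT
  .TTTT
  TTTT.
  T.TTT
Step 2: 5 trees catch fire, 4 burn out
  ..FTT
  ...FT
  F.FTT
  .FTTT
  TTTT.
  T.TTT
Step 3: 5 trees catch fire, 5 burn out
  ...FT
  ....F
  ...FT
  ..FTT
  TFTT.
  T.TTT
Step 4: 5 trees catch fire, 5 burn out
  ....F
  .....
  ....F
  ...FT
  F.FT.
  T.TTT
Step 5: 4 trees catch fire, 5 burn out
  .....
  .....
  .....
  ....F
  ...F.
  F.FTT

.....
.....
.....
....F
...F.
F.FTT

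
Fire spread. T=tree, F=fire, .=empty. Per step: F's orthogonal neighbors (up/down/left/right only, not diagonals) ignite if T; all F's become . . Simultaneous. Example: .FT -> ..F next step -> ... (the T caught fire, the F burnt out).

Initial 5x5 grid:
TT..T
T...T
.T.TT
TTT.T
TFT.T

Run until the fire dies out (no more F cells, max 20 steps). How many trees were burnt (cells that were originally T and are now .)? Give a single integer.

Step 1: +3 fires, +1 burnt (F count now 3)
Step 2: +3 fires, +3 burnt (F count now 3)
Step 3: +0 fires, +3 burnt (F count now 0)
Fire out after step 3
Initially T: 15, now '.': 16
Total burnt (originally-T cells now '.'): 6

Answer: 6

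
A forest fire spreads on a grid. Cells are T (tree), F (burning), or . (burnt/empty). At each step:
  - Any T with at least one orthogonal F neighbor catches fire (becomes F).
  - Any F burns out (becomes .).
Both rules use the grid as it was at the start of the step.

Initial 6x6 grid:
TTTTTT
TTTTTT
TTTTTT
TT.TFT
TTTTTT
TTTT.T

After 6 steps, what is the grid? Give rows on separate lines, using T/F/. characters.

Step 1: 4 trees catch fire, 1 burn out
  TTTTTT
  TTTTTT
  TTTTFT
  TT.F.F
  TTTTFT
  TTTT.T
Step 2: 5 trees catch fire, 4 burn out
  TTTTTT
  TTTTFT
  TTTF.F
  TT....
  TTTF.F
  TTTT.T
Step 3: 7 trees catch fire, 5 burn out
  TTTTFT
  TTTF.F
  TTF...
  TT....
  TTF...
  TTTF.F
Step 4: 6 trees catch fire, 7 burn out
  TTTF.F
  TTF...
  TF....
  TT....
  TF....
  TTF...
Step 5: 6 trees catch fire, 6 burn out
  TTF...
  TF....
  F.....
  TF....
  F.....
  TF....
Step 6: 4 trees catch fire, 6 burn out
  TF....
  F.....
  ......
  F.....
  ......
  F.....

TF....
F.....
......
F.....
......
F.....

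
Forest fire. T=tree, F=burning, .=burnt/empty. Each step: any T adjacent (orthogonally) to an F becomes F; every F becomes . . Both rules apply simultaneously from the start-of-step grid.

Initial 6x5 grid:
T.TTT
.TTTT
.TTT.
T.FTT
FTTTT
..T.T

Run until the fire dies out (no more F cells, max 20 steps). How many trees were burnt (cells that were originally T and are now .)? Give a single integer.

Step 1: +5 fires, +2 burnt (F count now 5)
Step 2: +6 fires, +5 burnt (F count now 6)
Step 3: +4 fires, +6 burnt (F count now 4)
Step 4: +3 fires, +4 burnt (F count now 3)
Step 5: +1 fires, +3 burnt (F count now 1)
Step 6: +0 fires, +1 burnt (F count now 0)
Fire out after step 6
Initially T: 20, now '.': 29
Total burnt (originally-T cells now '.'): 19

Answer: 19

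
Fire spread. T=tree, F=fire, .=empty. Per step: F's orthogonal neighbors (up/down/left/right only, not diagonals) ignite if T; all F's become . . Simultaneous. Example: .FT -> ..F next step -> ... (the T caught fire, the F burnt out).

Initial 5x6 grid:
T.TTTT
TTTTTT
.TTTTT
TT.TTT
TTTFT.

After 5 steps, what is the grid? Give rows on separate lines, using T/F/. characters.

Step 1: 3 trees catch fire, 1 burn out
  T.TTTT
  TTTTTT
  .TTTTT
  TT.FTT
  TTF.F.
Step 2: 3 trees catch fire, 3 burn out
  T.TTTT
  TTTTTT
  .TTFTT
  TT..FT
  TF....
Step 3: 6 trees catch fire, 3 burn out
  T.TTTT
  TTTFTT
  .TF.FT
  TF...F
  F.....
Step 4: 6 trees catch fire, 6 burn out
  T.TFTT
  TTF.FT
  .F...F
  F.....
  ......
Step 5: 4 trees catch fire, 6 burn out
  T.F.FT
  TF...F
  ......
  ......
  ......

T.F.FT
TF...F
......
......
......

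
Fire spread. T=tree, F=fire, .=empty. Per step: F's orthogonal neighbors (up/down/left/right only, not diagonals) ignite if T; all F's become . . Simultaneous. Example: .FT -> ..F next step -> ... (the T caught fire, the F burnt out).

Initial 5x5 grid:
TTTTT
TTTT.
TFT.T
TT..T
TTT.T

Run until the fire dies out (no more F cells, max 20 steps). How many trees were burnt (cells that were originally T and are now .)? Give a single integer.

Answer: 16

Derivation:
Step 1: +4 fires, +1 burnt (F count now 4)
Step 2: +5 fires, +4 burnt (F count now 5)
Step 3: +5 fires, +5 burnt (F count now 5)
Step 4: +1 fires, +5 burnt (F count now 1)
Step 5: +1 fires, +1 burnt (F count now 1)
Step 6: +0 fires, +1 burnt (F count now 0)
Fire out after step 6
Initially T: 19, now '.': 22
Total burnt (originally-T cells now '.'): 16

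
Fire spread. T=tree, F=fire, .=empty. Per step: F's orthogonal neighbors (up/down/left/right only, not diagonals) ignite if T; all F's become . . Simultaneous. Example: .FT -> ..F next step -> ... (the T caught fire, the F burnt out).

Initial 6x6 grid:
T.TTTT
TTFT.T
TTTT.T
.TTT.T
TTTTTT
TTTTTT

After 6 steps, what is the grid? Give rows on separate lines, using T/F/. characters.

Step 1: 4 trees catch fire, 1 burn out
  T.FTTT
  TF.F.T
  TTFT.T
  .TTT.T
  TTTTTT
  TTTTTT
Step 2: 5 trees catch fire, 4 burn out
  T..FTT
  F....T
  TF.F.T
  .TFT.T
  TTTTTT
  TTTTTT
Step 3: 6 trees catch fire, 5 burn out
  F...FT
  .....T
  F....T
  .F.F.T
  TTFTTT
  TTTTTT
Step 4: 4 trees catch fire, 6 burn out
  .....F
  .....T
  .....T
  .....T
  TF.FTT
  TTFTTT
Step 5: 5 trees catch fire, 4 burn out
  ......
  .....F
  .....T
  .....T
  F...FT
  TF.FTT
Step 6: 4 trees catch fire, 5 burn out
  ......
  ......
  .....F
  .....T
  .....F
  F...FT

......
......
.....F
.....T
.....F
F...FT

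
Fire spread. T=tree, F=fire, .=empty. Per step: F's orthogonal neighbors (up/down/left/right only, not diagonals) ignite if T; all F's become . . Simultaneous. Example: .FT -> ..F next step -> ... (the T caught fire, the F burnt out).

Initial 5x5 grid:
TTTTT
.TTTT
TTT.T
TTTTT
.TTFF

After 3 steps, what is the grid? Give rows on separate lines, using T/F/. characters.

Step 1: 3 trees catch fire, 2 burn out
  TTTTT
  .TTTT
  TTT.T
  TTTFF
  .TF..
Step 2: 3 trees catch fire, 3 burn out
  TTTTT
  .TTTT
  TTT.F
  TTF..
  .F...
Step 3: 3 trees catch fire, 3 burn out
  TTTTT
  .TTTF
  TTF..
  TF...
  .....

TTTTT
.TTTF
TTF..
TF...
.....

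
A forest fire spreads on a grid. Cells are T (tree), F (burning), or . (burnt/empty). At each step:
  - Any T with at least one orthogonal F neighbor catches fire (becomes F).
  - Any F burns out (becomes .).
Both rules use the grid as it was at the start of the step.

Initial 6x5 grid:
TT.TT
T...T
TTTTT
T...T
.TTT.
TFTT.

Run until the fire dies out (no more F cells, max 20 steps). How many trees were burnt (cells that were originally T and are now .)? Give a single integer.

Step 1: +3 fires, +1 burnt (F count now 3)
Step 2: +2 fires, +3 burnt (F count now 2)
Step 3: +1 fires, +2 burnt (F count now 1)
Step 4: +0 fires, +1 burnt (F count now 0)
Fire out after step 4
Initially T: 19, now '.': 17
Total burnt (originally-T cells now '.'): 6

Answer: 6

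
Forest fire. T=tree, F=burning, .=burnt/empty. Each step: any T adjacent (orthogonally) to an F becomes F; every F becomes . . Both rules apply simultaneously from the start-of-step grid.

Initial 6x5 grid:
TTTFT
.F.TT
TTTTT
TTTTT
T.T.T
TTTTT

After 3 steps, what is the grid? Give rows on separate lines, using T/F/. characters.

Step 1: 5 trees catch fire, 2 burn out
  TFF.F
  ...FT
  TFTTT
  TTTTT
  T.T.T
  TTTTT
Step 2: 6 trees catch fire, 5 burn out
  F....
  ....F
  F.FFT
  TFTTT
  T.T.T
  TTTTT
Step 3: 4 trees catch fire, 6 burn out
  .....
  .....
  ....F
  F.FFT
  T.T.T
  TTTTT

.....
.....
....F
F.FFT
T.T.T
TTTTT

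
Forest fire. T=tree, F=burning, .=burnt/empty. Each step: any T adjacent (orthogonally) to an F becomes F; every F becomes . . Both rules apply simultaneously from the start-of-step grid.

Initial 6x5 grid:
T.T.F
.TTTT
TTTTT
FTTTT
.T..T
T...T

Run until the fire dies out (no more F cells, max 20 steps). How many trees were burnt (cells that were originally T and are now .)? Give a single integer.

Step 1: +3 fires, +2 burnt (F count now 3)
Step 2: +5 fires, +3 burnt (F count now 5)
Step 3: +6 fires, +5 burnt (F count now 6)
Step 4: +2 fires, +6 burnt (F count now 2)
Step 5: +1 fires, +2 burnt (F count now 1)
Step 6: +0 fires, +1 burnt (F count now 0)
Fire out after step 6
Initially T: 19, now '.': 28
Total burnt (originally-T cells now '.'): 17

Answer: 17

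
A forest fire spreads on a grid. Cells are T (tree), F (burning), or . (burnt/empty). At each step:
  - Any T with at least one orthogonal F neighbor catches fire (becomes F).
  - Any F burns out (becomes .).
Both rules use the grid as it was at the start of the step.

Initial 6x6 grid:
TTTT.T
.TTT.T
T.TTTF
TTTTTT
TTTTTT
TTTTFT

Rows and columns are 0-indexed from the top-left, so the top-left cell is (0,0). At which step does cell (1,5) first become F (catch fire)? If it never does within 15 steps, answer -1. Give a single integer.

Step 1: cell (1,5)='F' (+6 fires, +2 burnt)
  -> target ignites at step 1
Step 2: cell (1,5)='.' (+6 fires, +6 burnt)
Step 3: cell (1,5)='.' (+5 fires, +6 burnt)
Step 4: cell (1,5)='.' (+5 fires, +5 burnt)
Step 5: cell (1,5)='.' (+4 fires, +5 burnt)
Step 6: cell (1,5)='.' (+2 fires, +4 burnt)
Step 7: cell (1,5)='.' (+2 fires, +2 burnt)
Step 8: cell (1,5)='.' (+0 fires, +2 burnt)
  fire out at step 8

1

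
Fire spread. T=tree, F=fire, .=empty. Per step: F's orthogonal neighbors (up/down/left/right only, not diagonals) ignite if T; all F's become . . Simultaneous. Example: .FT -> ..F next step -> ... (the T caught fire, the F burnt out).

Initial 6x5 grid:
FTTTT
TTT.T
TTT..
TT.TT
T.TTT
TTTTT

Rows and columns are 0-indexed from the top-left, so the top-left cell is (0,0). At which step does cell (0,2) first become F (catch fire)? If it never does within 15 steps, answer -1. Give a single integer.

Step 1: cell (0,2)='T' (+2 fires, +1 burnt)
Step 2: cell (0,2)='F' (+3 fires, +2 burnt)
  -> target ignites at step 2
Step 3: cell (0,2)='.' (+4 fires, +3 burnt)
Step 4: cell (0,2)='.' (+4 fires, +4 burnt)
Step 5: cell (0,2)='.' (+2 fires, +4 burnt)
Step 6: cell (0,2)='.' (+1 fires, +2 burnt)
Step 7: cell (0,2)='.' (+1 fires, +1 burnt)
Step 8: cell (0,2)='.' (+2 fires, +1 burnt)
Step 9: cell (0,2)='.' (+2 fires, +2 burnt)
Step 10: cell (0,2)='.' (+2 fires, +2 burnt)
Step 11: cell (0,2)='.' (+1 fires, +2 burnt)
Step 12: cell (0,2)='.' (+0 fires, +1 burnt)
  fire out at step 12

2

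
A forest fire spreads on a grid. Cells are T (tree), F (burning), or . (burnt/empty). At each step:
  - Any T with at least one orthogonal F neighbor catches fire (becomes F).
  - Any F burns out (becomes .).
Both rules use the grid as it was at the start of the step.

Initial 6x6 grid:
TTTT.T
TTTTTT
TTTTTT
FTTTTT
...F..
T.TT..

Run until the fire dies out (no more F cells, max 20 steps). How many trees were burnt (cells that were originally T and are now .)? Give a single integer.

Answer: 24

Derivation:
Step 1: +4 fires, +2 burnt (F count now 4)
Step 2: +6 fires, +4 burnt (F count now 6)
Step 3: +6 fires, +6 burnt (F count now 6)
Step 4: +5 fires, +6 burnt (F count now 5)
Step 5: +2 fires, +5 burnt (F count now 2)
Step 6: +1 fires, +2 burnt (F count now 1)
Step 7: +0 fires, +1 burnt (F count now 0)
Fire out after step 7
Initially T: 25, now '.': 35
Total burnt (originally-T cells now '.'): 24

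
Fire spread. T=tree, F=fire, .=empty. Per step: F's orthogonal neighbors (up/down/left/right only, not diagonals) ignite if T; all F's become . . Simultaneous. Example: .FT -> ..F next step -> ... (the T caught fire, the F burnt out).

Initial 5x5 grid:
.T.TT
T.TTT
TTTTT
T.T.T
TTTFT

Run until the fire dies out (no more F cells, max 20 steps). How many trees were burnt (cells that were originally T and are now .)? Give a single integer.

Step 1: +2 fires, +1 burnt (F count now 2)
Step 2: +3 fires, +2 burnt (F count now 3)
Step 3: +3 fires, +3 burnt (F count now 3)
Step 4: +5 fires, +3 burnt (F count now 5)
Step 5: +3 fires, +5 burnt (F count now 3)
Step 6: +2 fires, +3 burnt (F count now 2)
Step 7: +0 fires, +2 burnt (F count now 0)
Fire out after step 7
Initially T: 19, now '.': 24
Total burnt (originally-T cells now '.'): 18

Answer: 18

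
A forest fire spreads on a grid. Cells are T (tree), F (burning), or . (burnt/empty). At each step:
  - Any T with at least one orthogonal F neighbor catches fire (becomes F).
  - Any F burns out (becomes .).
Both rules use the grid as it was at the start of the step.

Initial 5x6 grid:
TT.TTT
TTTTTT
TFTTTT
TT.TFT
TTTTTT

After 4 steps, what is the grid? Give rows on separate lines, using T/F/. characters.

Step 1: 8 trees catch fire, 2 burn out
  TT.TTT
  TFTTTT
  F.FTFT
  TF.F.F
  TTTTFT
Step 2: 10 trees catch fire, 8 burn out
  TF.TTT
  F.FTFT
  ...F.F
  F.....
  TFTF.F
Step 3: 6 trees catch fire, 10 burn out
  F..TFT
  ...F.F
  ......
  ......
  F.F...
Step 4: 2 trees catch fire, 6 burn out
  ...F.F
  ......
  ......
  ......
  ......

...F.F
......
......
......
......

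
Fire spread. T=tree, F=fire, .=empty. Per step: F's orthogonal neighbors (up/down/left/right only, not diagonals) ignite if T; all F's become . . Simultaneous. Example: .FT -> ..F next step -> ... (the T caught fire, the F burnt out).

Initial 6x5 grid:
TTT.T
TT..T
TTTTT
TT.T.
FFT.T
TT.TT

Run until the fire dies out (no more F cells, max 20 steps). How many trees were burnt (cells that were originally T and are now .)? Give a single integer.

Step 1: +5 fires, +2 burnt (F count now 5)
Step 2: +2 fires, +5 burnt (F count now 2)
Step 3: +3 fires, +2 burnt (F count now 3)
Step 4: +3 fires, +3 burnt (F count now 3)
Step 5: +3 fires, +3 burnt (F count now 3)
Step 6: +1 fires, +3 burnt (F count now 1)
Step 7: +1 fires, +1 burnt (F count now 1)
Step 8: +0 fires, +1 burnt (F count now 0)
Fire out after step 8
Initially T: 21, now '.': 27
Total burnt (originally-T cells now '.'): 18

Answer: 18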